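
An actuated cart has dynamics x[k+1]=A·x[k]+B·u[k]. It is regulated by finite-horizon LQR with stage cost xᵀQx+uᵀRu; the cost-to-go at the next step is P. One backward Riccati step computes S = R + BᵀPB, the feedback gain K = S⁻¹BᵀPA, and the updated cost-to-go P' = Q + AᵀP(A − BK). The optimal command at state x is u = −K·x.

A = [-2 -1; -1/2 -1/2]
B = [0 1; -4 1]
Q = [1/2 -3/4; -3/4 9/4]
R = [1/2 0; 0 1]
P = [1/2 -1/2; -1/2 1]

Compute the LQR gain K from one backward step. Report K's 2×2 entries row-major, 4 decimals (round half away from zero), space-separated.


BᵀP = [2.0000 -4.0000; 0.0000 0.5000]
S = R + BᵀPB = [1/2 0; 0 1] + [16.0000 -2.0000; -2.0000 0.5000] = [16.5000 -2.0000; -2.0000 1.5000]
BᵀPA = [-2.0000 0.0000; -0.2500 -0.2500]
K = S⁻¹·BᵀPA = [-0.1687 -0.0241; -0.3916 -0.1988]
A−BK = [-1.6084 -0.8012; -0.7831 -0.3976]
AᵀP(A−BK) = [0.8148 0.4021; 0.4021 0.2003]
P' = Q + AᵀP(A−BK) = [1.3148 -0.3479; -0.3479 2.4503]
tr(P') = 3.7651

-0.1687 -0.0241 -0.3916 -0.1988


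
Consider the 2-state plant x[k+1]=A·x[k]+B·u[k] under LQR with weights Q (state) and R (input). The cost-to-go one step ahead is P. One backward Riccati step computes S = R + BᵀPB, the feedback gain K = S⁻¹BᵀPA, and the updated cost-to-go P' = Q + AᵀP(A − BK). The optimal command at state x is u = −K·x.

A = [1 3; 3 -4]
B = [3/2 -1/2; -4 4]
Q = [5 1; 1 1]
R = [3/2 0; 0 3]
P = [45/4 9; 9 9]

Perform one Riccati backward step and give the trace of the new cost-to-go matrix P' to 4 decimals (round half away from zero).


22.6834

BᵀP = [-19.1250 -22.5000; 30.3750 31.5000]
S = R + BᵀPB = [3/2 0; 0 3] + [61.3125 -80.4375; -80.4375 110.8125] = [62.8125 -80.4375; -80.4375 113.8125]
BᵀPA = [-86.6250 32.6250; 124.8750 -34.8750]
K = S⁻¹·BᵀPA = [0.2735 1.3378; 1.2905 0.6390]
A−BK = [1.2350 1.3129; -1.0680 -1.2051]
AᵀP(A−BK) = [8.7911 6.8330; 6.8330 7.8923]
P' = Q + AᵀP(A−BK) = [13.7911 7.8330; 7.8330 8.8923]
tr(P') = 22.6834


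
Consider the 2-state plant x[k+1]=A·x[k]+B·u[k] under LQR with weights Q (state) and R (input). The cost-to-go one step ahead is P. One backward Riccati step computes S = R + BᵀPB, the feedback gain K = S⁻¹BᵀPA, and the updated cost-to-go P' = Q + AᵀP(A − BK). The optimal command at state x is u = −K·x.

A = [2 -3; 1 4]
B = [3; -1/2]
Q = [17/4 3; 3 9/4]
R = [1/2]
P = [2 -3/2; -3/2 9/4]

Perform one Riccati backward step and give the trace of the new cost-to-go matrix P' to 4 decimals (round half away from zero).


BᵀP = [6.7500 -5.6250]
S = R + BᵀPB = [1/2] + [23.0625] = [23.5625]
BᵀPA = [7.8750 -42.7500]
K = S⁻¹·BᵀPA = [0.3342 -1.8143]
A−BK = [0.9973 2.4430; 1.1671 3.0928]
AᵀP(A−BK) = [1.6180 3.7878; 3.7878 12.4377]
P' = Q + AᵀP(A−BK) = [5.8680 6.7878; 6.7878 14.6877]
tr(P') = 20.5557

20.5557


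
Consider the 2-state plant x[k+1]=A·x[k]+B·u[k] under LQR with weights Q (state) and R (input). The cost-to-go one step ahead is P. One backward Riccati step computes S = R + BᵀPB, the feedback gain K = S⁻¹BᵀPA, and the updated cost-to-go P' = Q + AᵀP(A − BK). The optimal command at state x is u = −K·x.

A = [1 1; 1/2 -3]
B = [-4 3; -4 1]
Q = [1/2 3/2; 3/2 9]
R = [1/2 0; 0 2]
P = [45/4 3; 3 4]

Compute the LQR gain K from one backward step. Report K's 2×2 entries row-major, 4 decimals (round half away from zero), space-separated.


-0.0939 0.9630 0.1962 1.5121

BᵀP = [-57.0000 -28.0000; 36.7500 13.0000]
S = R + BᵀPB = [1/2 0; 0 2] + [340.0000 -199.0000; -199.0000 123.2500] = [340.5000 -199.0000; -199.0000 125.2500]
BᵀPA = [-71.0000 27.0000; 43.2500 -2.2500]
K = S⁻¹·BᵀPA = [-0.0939 0.9630; 0.1962 1.5121]
A−BK = [0.0360 0.3158; -0.0717 -0.6600]
AᵀP(A−BK) = [0.1010 0.7260; 0.7260 6.6504]
P' = Q + AᵀP(A−BK) = [0.6010 2.2260; 2.2260 15.6504]
tr(P') = 16.2514


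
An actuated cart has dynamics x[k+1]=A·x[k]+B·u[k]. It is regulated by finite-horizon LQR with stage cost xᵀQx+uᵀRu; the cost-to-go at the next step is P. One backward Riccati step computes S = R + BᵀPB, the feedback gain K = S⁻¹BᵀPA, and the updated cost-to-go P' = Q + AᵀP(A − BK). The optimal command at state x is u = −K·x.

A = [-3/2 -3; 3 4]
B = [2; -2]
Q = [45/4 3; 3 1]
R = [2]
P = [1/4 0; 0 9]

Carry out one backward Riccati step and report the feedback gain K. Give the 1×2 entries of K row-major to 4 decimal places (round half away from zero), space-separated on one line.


BᵀP = [0.5000 -18.0000]
S = R + BᵀPB = [2] + [37.0000] = [39.0000]
BᵀPA = [-54.7500 -73.5000]
K = S⁻¹·BᵀPA = [-1.4038 -1.8846]
A−BK = [1.3077 0.7692; 0.1923 0.2308]
AᵀP(A−BK) = [4.7019 5.9423; 5.9423 7.7308]
P' = Q + AᵀP(A−BK) = [15.9519 8.9423; 8.9423 8.7308]
tr(P') = 24.6827

-1.4038 -1.8846


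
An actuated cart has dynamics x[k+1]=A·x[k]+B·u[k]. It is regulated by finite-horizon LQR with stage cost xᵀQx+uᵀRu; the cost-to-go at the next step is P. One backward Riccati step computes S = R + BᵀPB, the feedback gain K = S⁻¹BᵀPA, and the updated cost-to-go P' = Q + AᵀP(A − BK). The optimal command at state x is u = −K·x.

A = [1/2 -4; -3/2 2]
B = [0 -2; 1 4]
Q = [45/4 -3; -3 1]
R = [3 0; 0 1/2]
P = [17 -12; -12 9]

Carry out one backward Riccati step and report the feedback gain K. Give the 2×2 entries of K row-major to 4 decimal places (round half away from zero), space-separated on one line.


-0.0221 -0.1459 -0.3206 1.1292

BᵀP = [-12.0000 9.0000; -82.0000 60.0000]
S = R + BᵀPB = [3 0; 0 1/2] + [9.0000 60.0000; 60.0000 404.0000] = [12.0000 60.0000; 60.0000 404.5000]
BᵀPA = [-19.5000 66.0000; -131.0000 448.0000]
K = S⁻¹·BᵀPA = [-0.0221 -0.1459; -0.3206 1.1292]
A−BK = [-0.1411 -1.7416; -0.1956 -2.3708]
AᵀP(A−BK) = [0.0733 0.0778; 0.0778 3.7560]
P' = Q + AᵀP(A−BK) = [11.3233 -2.9222; -2.9222 4.7560]
tr(P') = 16.0792


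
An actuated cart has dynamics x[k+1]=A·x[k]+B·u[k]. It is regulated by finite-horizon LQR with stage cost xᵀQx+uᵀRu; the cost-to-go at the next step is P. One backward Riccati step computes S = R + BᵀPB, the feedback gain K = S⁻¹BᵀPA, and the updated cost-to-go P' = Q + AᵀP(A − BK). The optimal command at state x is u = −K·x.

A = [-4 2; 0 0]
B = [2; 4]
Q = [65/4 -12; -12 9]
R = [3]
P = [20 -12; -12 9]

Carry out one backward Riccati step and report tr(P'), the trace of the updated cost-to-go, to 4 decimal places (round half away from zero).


388.6786

BᵀP = [-8.0000 12.0000]
S = R + BᵀPB = [3] + [32.0000] = [35.0000]
BᵀPA = [32.0000 -16.0000]
K = S⁻¹·BᵀPA = [0.9143 -0.4571]
A−BK = [-5.8286 2.9143; -3.6571 1.8286]
AᵀP(A−BK) = [290.7429 -145.3714; -145.3714 72.6857]
P' = Q + AᵀP(A−BK) = [306.9929 -157.3714; -157.3714 81.6857]
tr(P') = 388.6786


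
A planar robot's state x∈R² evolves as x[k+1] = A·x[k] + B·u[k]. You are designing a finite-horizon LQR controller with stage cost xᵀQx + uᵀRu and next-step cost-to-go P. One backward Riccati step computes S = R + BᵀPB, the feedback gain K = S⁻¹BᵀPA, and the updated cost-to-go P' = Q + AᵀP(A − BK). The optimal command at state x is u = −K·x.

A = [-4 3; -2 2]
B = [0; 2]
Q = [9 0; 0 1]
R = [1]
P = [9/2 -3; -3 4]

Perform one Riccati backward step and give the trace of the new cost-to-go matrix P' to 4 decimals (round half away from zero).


BᵀP = [-6.0000 8.0000]
S = R + BᵀPB = [1] + [16.0000] = [17.0000]
BᵀPA = [8.0000 -2.0000]
K = S⁻¹·BᵀPA = [0.4706 -0.1176]
A−BK = [-4.0000 3.0000; -2.9412 2.2353]
AᵀP(A−BK) = [36.2353 -27.0588; -27.0588 20.2647]
P' = Q + AᵀP(A−BK) = [45.2353 -27.0588; -27.0588 21.2647]
tr(P') = 66.5000

66.5000


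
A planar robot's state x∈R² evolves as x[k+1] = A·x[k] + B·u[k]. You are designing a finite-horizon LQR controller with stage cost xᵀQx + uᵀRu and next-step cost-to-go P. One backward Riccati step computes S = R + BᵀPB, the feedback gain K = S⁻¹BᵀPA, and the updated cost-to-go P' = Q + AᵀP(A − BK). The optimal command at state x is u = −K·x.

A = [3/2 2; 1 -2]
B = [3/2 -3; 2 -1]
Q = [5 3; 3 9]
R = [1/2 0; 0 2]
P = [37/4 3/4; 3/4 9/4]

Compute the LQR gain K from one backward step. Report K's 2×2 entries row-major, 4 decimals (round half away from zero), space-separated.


BᵀP = [15.3750 5.6250; -28.5000 -4.5000]
S = R + BᵀPB = [1/2 0; 0 2] + [34.3125 -51.7500; -51.7500 90.0000] = [34.8125 -51.7500; -51.7500 92.0000]
BᵀPA = [28.6875 19.5000; -47.2500 -48.0000]
K = S⁻¹·BᵀPA = [0.3699 -1.3151; -0.3055 -1.2615]
A−BK = [0.0286 0.1882; -0.0453 -0.6313]
AᵀP(A−BK) = [0.2653 0.6218; 0.6218 5.0935]
P' = Q + AᵀP(A−BK) = [5.2653 3.6218; 3.6218 14.0935]
tr(P') = 19.3588

0.3699 -1.3151 -0.3055 -1.2615


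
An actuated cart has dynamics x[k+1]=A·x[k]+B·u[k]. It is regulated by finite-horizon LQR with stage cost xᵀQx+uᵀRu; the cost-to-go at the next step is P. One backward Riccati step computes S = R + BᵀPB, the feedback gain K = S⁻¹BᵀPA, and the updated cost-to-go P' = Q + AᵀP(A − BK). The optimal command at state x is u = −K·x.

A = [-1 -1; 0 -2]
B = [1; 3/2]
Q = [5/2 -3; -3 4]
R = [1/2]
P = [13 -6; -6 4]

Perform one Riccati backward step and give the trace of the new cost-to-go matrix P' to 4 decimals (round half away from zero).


BᵀP = [4.0000 0.0000]
S = R + BᵀPB = [1/2] + [4.0000] = [4.5000]
BᵀPA = [-4.0000 -4.0000]
K = S⁻¹·BᵀPA = [-0.8889 -0.8889]
A−BK = [-0.1111 -0.1111; 1.3333 -0.6667]
AᵀP(A−BK) = [9.4444 -2.5556; -2.5556 1.4444]
P' = Q + AᵀP(A−BK) = [11.9444 -5.5556; -5.5556 5.4444]
tr(P') = 17.3889

17.3889


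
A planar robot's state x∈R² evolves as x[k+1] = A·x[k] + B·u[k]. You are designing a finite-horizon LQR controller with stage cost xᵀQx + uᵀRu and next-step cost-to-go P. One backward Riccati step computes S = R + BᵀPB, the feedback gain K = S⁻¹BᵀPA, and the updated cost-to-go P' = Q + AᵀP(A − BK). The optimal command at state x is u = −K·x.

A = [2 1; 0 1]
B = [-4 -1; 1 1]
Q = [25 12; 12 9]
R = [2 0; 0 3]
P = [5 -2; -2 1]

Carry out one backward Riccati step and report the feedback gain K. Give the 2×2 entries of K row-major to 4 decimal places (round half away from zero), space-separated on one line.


-0.4233 -0.1380 -0.0675 0.0215

BᵀP = [-22.0000 9.0000; -7.0000 3.0000]
S = R + BᵀPB = [2 0; 0 3] + [97.0000 31.0000; 31.0000 10.0000] = [99.0000 31.0000; 31.0000 13.0000]
BᵀPA = [-44.0000 -13.0000; -14.0000 -4.0000]
K = S⁻¹·BᵀPA = [-0.4233 -0.1380; -0.0675 0.0215]
A−BK = [0.2393 0.4693; 0.4908 1.1166]
AᵀP(A−BK) = [0.4294 0.2270; 0.2270 0.2914]
P' = Q + AᵀP(A−BK) = [25.4294 12.2270; 12.2270 9.2914]
tr(P') = 34.7209


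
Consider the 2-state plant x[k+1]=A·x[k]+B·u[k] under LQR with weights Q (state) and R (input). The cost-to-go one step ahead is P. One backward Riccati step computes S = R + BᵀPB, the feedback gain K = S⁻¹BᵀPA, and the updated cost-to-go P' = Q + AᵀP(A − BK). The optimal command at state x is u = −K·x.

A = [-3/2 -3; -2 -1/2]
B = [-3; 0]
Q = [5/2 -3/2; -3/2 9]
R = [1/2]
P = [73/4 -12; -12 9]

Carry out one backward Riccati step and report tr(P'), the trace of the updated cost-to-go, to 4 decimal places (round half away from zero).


16.6129

BᵀP = [-54.7500 36.0000]
S = R + BᵀPB = [1/2] + [164.2500] = [164.7500]
BᵀPA = [10.1250 146.2500]
K = S⁻¹·BᵀPA = [0.0615 0.8877]
A−BK = [-1.3156 -0.3369; -2.0000 -0.5000]
AᵀP(A−BK) = [4.4403 1.1369; 1.1369 0.6726]
P' = Q + AᵀP(A−BK) = [6.9403 -0.3631; -0.3631 9.6726]
tr(P') = 16.6129


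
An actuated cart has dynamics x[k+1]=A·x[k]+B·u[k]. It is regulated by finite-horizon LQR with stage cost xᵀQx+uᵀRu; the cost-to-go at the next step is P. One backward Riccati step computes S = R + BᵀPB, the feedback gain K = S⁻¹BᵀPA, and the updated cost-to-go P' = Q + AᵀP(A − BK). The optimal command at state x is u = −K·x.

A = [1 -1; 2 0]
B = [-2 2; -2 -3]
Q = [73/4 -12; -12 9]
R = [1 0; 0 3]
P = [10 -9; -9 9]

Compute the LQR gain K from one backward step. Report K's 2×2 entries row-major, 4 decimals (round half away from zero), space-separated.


BᵀP = [-2.0000 0.0000; 47.0000 -45.0000]
S = R + BᵀPB = [1 0; 0 3] + [4.0000 -4.0000; -4.0000 229.0000] = [5.0000 -4.0000; -4.0000 232.0000]
BᵀPA = [-2.0000 2.0000; -43.0000 -47.0000]
K = S⁻¹·BᵀPA = [-0.5559 0.2413; -0.1949 -0.1984]
A−BK = [0.2780 -0.1206; 0.3033 -0.1128]
AᵀP(A−BK) = [0.5061 -0.0498; -0.0498 0.1914]
P' = Q + AᵀP(A−BK) = [18.7561 -12.0498; -12.0498 9.1914]
tr(P') = 27.9476

-0.5559 0.2413 -0.1949 -0.1984


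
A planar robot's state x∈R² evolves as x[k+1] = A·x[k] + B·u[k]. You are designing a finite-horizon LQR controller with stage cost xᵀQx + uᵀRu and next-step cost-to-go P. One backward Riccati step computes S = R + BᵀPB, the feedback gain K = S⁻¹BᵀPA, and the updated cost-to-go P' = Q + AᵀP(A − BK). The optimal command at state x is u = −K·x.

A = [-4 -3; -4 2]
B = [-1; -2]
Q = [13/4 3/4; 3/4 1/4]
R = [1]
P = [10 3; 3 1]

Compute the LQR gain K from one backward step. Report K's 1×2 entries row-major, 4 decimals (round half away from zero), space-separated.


BᵀP = [-16.0000 -5.0000]
S = R + BᵀPB = [1] + [26.0000] = [27.0000]
BᵀPA = [84.0000 38.0000]
K = S⁻¹·BᵀPA = [3.1111 1.4074]
A−BK = [-0.8889 -1.5926; 2.2222 4.8148]
AᵀP(A−BK) = [10.6667 5.7778; 5.7778 4.5185]
P' = Q + AᵀP(A−BK) = [13.9167 6.5278; 6.5278 4.7685]
tr(P') = 18.6852

3.1111 1.4074


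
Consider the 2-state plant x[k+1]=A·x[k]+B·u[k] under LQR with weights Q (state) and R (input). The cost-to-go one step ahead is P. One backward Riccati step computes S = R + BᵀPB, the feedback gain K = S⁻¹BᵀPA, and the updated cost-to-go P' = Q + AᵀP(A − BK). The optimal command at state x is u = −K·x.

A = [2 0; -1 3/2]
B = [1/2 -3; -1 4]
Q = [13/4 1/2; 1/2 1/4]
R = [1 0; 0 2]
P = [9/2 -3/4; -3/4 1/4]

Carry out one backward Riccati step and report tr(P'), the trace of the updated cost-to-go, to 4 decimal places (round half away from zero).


BᵀP = [3.0000 -0.6250; -16.5000 3.2500]
S = R + BᵀPB = [1 0; 0 2] + [2.1250 -11.5000; -11.5000 62.5000] = [3.1250 -11.5000; -11.5000 64.5000]
BᵀPA = [6.6250 -0.9375; -36.2500 4.8750]
K = S⁻¹·BᵀPA = [0.1506 -0.0636; -0.5352 0.0642]
A−BK = [0.3192 0.2245; 1.2913 1.1794]
AᵀP(A−BK) = [0.8526 0.1251; 0.1251 0.1897]
P' = Q + AᵀP(A−BK) = [4.1026 0.6251; 0.6251 0.4397]
tr(P') = 4.5423

4.5423


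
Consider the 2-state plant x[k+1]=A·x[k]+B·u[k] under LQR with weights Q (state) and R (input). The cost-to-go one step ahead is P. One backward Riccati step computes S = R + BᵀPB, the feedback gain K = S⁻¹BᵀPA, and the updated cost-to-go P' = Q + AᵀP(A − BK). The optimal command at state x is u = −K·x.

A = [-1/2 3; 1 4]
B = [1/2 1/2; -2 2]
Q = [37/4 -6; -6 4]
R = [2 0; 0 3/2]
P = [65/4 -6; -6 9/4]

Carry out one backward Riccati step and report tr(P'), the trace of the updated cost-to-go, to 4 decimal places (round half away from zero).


BᵀP = [20.1250 -7.5000; -3.8750 1.5000]
S = R + BᵀPB = [2 0; 0 3/2] + [25.0625 -4.9375; -4.9375 1.0625] = [27.0625 -4.9375; -4.9375 2.5625]
BᵀPA = [-17.5625 30.3750; 3.4375 -5.6250]
K = S⁻¹·BᵀPA = [-0.6233 1.1133; 0.1404 -0.0500]
A−BK = [-0.2585 2.4684; -0.5274 6.3266]
AᵀP(A−BK) = [0.8824 -1.6511; -1.6511 4.1529]
P' = Q + AᵀP(A−BK) = [10.1324 -7.6511; -7.6511 8.1529]
tr(P') = 18.2853

18.2853


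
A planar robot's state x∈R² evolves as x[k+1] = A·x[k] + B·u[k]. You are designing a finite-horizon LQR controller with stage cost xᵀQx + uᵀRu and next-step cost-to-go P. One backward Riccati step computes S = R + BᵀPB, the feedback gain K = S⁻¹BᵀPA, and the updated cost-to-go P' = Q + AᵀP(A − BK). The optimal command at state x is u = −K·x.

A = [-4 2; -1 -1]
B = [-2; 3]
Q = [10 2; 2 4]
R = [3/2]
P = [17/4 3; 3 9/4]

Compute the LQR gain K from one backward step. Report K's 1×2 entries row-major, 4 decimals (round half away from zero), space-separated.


BᵀP = [0.5000 0.7500]
S = R + BᵀPB = [3/2] + [1.2500] = [2.7500]
BᵀPA = [-2.7500 0.2500]
K = S⁻¹·BᵀPA = [-1.0000 0.0909]
A−BK = [-6.0000 2.1818; 2.0000 -1.2727]
AᵀP(A−BK) = [91.5000 -25.5000; -25.5000 7.2273]
P' = Q + AᵀP(A−BK) = [101.5000 -23.5000; -23.5000 11.2273]
tr(P') = 112.7273

-1.0000 0.0909


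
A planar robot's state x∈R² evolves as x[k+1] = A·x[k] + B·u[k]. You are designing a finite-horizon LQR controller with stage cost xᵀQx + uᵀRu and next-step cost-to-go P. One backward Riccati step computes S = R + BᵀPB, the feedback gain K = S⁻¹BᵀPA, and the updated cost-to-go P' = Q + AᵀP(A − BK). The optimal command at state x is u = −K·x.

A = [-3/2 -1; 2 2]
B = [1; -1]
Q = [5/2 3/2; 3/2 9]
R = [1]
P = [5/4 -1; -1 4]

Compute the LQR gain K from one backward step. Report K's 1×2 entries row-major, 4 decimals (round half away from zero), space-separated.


-1.6212 -1.4848

BᵀP = [2.2500 -5.0000]
S = R + BᵀPB = [1] + [7.2500] = [8.2500]
BᵀPA = [-13.3750 -12.2500]
K = S⁻¹·BᵀPA = [-1.6212 -1.4848]
A−BK = [0.1212 0.4848; 0.3788 0.5152]
AᵀP(A−BK) = [3.1288 3.0152; 3.0152 3.0606]
P' = Q + AᵀP(A−BK) = [5.6288 4.5152; 4.5152 12.0606]
tr(P') = 17.6894


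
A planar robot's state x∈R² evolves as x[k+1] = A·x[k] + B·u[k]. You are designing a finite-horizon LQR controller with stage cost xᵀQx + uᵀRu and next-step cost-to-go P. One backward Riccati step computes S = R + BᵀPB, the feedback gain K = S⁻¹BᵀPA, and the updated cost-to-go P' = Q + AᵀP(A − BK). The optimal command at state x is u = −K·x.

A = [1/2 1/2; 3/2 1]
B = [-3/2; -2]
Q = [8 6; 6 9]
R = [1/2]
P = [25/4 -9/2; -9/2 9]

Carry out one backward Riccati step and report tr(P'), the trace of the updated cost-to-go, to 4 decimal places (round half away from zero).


20.2175

BᵀP = [-0.3750 -11.2500]
S = R + BᵀPB = [1/2] + [23.0625] = [23.5625]
BᵀPA = [-17.0625 -11.4375]
K = S⁻¹·BᵀPA = [-0.7241 -0.4854]
A−BK = [-0.5862 -0.2281; 0.0517 0.0292]
AᵀP(A−BK) = [2.7069 1.1552; 1.1552 0.5106]
P' = Q + AᵀP(A−BK) = [10.7069 7.1552; 7.1552 9.5106]
tr(P') = 20.2175


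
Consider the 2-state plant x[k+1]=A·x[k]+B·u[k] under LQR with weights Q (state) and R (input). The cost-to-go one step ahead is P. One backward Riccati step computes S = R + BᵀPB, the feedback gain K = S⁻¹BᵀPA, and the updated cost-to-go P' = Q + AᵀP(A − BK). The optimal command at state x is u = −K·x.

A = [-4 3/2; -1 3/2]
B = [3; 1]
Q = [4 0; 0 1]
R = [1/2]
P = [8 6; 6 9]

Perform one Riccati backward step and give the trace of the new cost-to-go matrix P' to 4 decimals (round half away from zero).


BᵀP = [30.0000 27.0000]
S = R + BᵀPB = [1/2] + [117.0000] = [117.5000]
BᵀPA = [-147.0000 85.5000]
K = S⁻¹·BᵀPA = [-1.2511 0.7277]
A−BK = [-0.2468 -0.6830; 0.2511 0.7723]
AᵀP(A−BK) = [1.0936 0.4660; 0.4660 3.0351]
P' = Q + AᵀP(A−BK) = [5.0936 0.4660; 0.4660 4.0351]
tr(P') = 9.1287

9.1287


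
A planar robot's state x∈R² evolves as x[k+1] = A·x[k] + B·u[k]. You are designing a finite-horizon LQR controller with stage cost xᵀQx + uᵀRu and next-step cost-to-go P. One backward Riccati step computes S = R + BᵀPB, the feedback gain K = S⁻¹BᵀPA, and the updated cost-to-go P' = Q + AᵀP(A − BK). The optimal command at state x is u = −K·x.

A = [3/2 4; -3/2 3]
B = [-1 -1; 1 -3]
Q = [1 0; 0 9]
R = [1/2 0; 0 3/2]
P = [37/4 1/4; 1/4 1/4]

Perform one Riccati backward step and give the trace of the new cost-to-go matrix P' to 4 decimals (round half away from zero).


17.5661

BᵀP = [-9.0000 0.0000; -10.0000 -1.0000]
S = R + BᵀPB = [1/2 0; 0 3/2] + [9.0000 9.0000; 9.0000 13.0000] = [9.5000 9.0000; 9.0000 14.5000]
BᵀPA = [-13.5000 -36.0000; -13.5000 -43.0000]
K = S⁻¹·BᵀPA = [-1.3084 -2.3789; -0.1189 -1.4890]
A−BK = [0.0727 0.1322; -0.5485 0.9119]
AᵀP(A−BK) = [0.9813 1.7841; 1.7841 6.5848]
P' = Q + AᵀP(A−BK) = [1.9813 1.7841; 1.7841 15.5848]
tr(P') = 17.5661


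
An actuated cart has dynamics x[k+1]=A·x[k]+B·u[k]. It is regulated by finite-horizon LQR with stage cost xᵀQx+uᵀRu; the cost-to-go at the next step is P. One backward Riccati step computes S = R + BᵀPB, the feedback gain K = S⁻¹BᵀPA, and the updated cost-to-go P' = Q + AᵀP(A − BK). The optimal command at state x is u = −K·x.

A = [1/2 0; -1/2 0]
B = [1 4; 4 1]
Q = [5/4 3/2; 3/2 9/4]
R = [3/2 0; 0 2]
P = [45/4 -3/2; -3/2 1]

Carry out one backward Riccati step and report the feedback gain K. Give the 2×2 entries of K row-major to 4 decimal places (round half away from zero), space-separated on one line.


BᵀP = [5.2500 2.5000; 43.5000 -5.0000]
S = R + BᵀPB = [3/2 0; 0 2] + [15.2500 23.5000; 23.5000 169.0000] = [16.7500 23.5000; 23.5000 171.0000]
BᵀPA = [1.3750 0.0000; 24.2500 0.0000]
K = S⁻¹·BᵀPA = [-0.1448 0.0000; 0.1617 0.0000]
A−BK = [-0.0021 0.0000; -0.0826 0.0000]
AᵀP(A−BK) = [0.0901 0.0000; 0.0000 0.0000]
P' = Q + AᵀP(A−BK) = [1.3401 1.5000; 1.5000 2.2500]
tr(P') = 3.5901

-0.1448 0.0000 0.1617 0.0000


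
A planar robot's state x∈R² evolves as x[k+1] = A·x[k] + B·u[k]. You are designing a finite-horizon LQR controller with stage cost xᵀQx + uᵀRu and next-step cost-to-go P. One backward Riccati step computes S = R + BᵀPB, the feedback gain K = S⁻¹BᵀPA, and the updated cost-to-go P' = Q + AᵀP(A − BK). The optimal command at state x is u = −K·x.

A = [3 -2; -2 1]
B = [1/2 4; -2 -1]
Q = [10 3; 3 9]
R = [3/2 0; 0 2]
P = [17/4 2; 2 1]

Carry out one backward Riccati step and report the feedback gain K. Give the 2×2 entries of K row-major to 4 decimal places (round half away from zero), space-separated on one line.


BᵀP = [-1.8750 -1.0000; 15.0000 7.0000]
S = R + BᵀPB = [3/2 0; 0 2] + [1.0625 -6.5000; -6.5000 53.0000] = [2.5625 -6.5000; -6.5000 55.0000]
BᵀPA = [-3.6250 2.7500; 31.0000 -23.0000]
K = S⁻¹·BᵀPA = [0.0215 0.0177; 0.5662 -0.4161]
A−BK = [0.7245 -0.3445; -1.3908 0.6194]
AᵀP(A−BK) = [0.7764 -0.5370; -0.5370 0.3813]
P' = Q + AᵀP(A−BK) = [10.7764 2.4630; 2.4630 9.3813]
tr(P') = 20.1577

0.0215 0.0177 0.5662 -0.4161


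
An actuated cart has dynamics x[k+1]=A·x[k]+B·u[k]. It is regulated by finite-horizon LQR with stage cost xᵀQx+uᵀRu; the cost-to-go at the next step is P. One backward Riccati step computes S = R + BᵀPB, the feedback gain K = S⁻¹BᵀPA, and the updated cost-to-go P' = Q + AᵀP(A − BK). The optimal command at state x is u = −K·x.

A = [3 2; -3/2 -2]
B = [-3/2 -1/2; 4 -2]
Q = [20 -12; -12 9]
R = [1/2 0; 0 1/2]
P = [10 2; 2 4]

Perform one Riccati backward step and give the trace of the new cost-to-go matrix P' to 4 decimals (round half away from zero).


32.6717

BᵀP = [-7.0000 13.0000; -9.0000 -9.0000]
S = R + BᵀPB = [1/2 0; 0 1/2] + [62.5000 -22.5000; -22.5000 22.5000] = [63.0000 -22.5000; -22.5000 23.0000]
BᵀPA = [-40.5000 -40.0000; -13.5000 0.0000]
K = S⁻¹·BᵀPA = [-1.3103 -0.9759; -1.8687 -0.9547]
A−BK = [0.1002 0.0589; 0.0036 -0.0058]
AᵀP(A−BK) = [2.7064 1.5895; 1.5895 0.9653]
P' = Q + AᵀP(A−BK) = [22.7064 -10.4105; -10.4105 9.9653]
tr(P') = 32.6717


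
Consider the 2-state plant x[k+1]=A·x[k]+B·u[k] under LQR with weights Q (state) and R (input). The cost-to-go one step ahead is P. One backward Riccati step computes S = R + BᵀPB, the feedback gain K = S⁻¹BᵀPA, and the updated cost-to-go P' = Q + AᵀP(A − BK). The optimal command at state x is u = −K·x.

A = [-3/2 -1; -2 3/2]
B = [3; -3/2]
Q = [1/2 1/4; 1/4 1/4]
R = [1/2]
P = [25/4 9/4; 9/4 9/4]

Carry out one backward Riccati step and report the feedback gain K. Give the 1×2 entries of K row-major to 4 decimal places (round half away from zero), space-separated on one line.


BᵀP = [15.3750 3.3750]
S = R + BᵀPB = [1/2] + [41.0625] = [41.5625]
BᵀPA = [-29.8125 -10.3125]
K = S⁻¹·BᵀPA = [-0.7173 -0.2481]
A−BK = [0.6519 -0.2556; -3.0759 1.1278]
AᵀP(A−BK) = [15.1782 -5.3346; -5.3346 2.0038]
P' = Q + AᵀP(A−BK) = [15.6782 -5.0846; -5.0846 2.2538]
tr(P') = 17.9320

-0.7173 -0.2481


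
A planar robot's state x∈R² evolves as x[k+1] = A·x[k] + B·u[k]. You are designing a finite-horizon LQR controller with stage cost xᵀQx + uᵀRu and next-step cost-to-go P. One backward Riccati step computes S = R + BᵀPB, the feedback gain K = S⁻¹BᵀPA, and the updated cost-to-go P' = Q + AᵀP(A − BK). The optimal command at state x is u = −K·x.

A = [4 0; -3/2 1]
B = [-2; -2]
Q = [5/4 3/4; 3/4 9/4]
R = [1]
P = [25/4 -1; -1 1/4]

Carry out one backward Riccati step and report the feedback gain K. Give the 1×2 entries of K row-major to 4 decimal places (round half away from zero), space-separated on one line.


BᵀP = [-10.5000 1.5000]
S = R + BᵀPB = [1] + [18.0000] = [19.0000]
BᵀPA = [-44.2500 1.5000]
K = S⁻¹·BᵀPA = [-2.3289 0.0789]
A−BK = [-0.6579 0.1579; -6.1579 1.1579]
AᵀP(A−BK) = [9.5066 -0.8816; -0.8816 0.1316]
P' = Q + AᵀP(A−BK) = [10.7566 -0.1316; -0.1316 2.3816]
tr(P') = 13.1382

-2.3289 0.0789


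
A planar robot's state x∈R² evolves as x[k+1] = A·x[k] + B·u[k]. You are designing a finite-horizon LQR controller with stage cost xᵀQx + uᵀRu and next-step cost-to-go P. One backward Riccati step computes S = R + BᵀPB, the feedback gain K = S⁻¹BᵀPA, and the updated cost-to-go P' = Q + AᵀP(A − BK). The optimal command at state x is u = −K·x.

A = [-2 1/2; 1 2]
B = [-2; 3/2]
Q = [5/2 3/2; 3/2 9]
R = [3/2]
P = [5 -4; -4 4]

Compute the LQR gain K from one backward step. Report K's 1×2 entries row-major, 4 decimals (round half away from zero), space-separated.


BᵀP = [-16.0000 14.0000]
S = R + BᵀPB = [3/2] + [53.0000] = [54.5000]
BᵀPA = [46.0000 20.0000]
K = S⁻¹·BᵀPA = [0.8440 0.3670]
A−BK = [-0.3119 1.2339; -0.2661 1.4495]
AᵀP(A−BK) = [1.1743 0.1193; 0.1193 1.9106]
P' = Q + AᵀP(A−BK) = [3.6743 1.6193; 1.6193 10.9106]
tr(P') = 14.5849

0.8440 0.3670


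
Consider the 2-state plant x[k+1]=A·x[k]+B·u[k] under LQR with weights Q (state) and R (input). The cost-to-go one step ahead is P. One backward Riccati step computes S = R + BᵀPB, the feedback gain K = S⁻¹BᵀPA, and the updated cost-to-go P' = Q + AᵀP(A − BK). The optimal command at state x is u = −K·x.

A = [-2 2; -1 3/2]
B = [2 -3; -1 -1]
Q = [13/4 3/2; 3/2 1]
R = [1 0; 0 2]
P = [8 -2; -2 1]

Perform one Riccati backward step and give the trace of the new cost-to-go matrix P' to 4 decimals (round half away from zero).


6.0929

BᵀP = [18.0000 -5.0000; -22.0000 5.0000]
S = R + BᵀPB = [1 0; 0 2] + [41.0000 -49.0000; -49.0000 61.0000] = [42.0000 -49.0000; -49.0000 63.0000]
BᵀPA = [-31.0000 28.5000; 39.0000 -36.5000]
K = S⁻¹·BᵀPA = [-0.1714 0.0286; 0.4857 -0.5571]
A−BK = [-0.2000 0.2714; -0.6857 0.9714]
AᵀP(A−BK) = [0.7429 -0.8857; -0.8857 1.1000]
P' = Q + AᵀP(A−BK) = [3.9929 0.6143; 0.6143 2.1000]
tr(P') = 6.0929


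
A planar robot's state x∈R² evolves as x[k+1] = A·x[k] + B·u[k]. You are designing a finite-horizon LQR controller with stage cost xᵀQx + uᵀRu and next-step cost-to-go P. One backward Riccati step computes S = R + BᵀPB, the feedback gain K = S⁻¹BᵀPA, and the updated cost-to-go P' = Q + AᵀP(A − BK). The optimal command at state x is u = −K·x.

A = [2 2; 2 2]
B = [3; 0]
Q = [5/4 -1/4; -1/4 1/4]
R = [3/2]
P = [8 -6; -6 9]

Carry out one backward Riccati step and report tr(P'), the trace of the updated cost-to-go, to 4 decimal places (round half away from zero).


BᵀP = [24.0000 -18.0000]
S = R + BᵀPB = [3/2] + [72.0000] = [73.5000]
BᵀPA = [12.0000 12.0000]
K = S⁻¹·BᵀPA = [0.1633 0.1633]
A−BK = [1.5102 1.5102; 2.0000 2.0000]
AᵀP(A−BK) = [18.0408 18.0408; 18.0408 18.0408]
P' = Q + AᵀP(A−BK) = [19.2908 17.7908; 17.7908 18.2908]
tr(P') = 37.5816

37.5816


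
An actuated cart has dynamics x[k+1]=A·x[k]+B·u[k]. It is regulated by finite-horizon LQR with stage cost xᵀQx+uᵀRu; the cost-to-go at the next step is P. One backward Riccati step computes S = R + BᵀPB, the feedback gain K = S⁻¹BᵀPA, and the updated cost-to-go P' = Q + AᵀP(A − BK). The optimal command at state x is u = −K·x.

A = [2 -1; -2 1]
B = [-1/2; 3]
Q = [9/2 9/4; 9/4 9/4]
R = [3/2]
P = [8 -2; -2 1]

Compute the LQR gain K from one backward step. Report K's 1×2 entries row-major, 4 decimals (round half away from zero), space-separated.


-1.5135 0.7568

BᵀP = [-10.0000 4.0000]
S = R + BᵀPB = [3/2] + [17.0000] = [18.5000]
BᵀPA = [-28.0000 14.0000]
K = S⁻¹·BᵀPA = [-1.5135 0.7568]
A−BK = [1.2432 -0.6216; 2.5405 -1.2703]
AᵀP(A−BK) = [9.6216 -4.8108; -4.8108 2.4054]
P' = Q + AᵀP(A−BK) = [14.1216 -2.5608; -2.5608 4.6554]
tr(P') = 18.7770


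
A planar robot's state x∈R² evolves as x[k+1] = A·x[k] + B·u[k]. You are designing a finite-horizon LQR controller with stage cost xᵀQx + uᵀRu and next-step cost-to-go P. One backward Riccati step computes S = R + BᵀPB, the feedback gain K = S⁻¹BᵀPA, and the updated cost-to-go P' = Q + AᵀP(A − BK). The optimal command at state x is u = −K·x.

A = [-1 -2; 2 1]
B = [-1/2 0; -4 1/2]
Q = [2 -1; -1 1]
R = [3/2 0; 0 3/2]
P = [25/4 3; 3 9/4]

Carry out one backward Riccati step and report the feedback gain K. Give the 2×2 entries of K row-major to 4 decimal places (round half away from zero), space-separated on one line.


-0.1052 0.3973 0.0959 0.1022

BᵀP = [-15.1250 -10.5000; 1.5000 1.1250]
S = R + BᵀPB = [3/2 0; 0 3/2] + [49.5625 -5.2500; -5.2500 0.5625] = [51.0625 -5.2500; -5.2500 2.0625]
BᵀPA = [-5.8750 19.7500; 0.7500 -1.8750]
K = S⁻¹·BᵀPA = [-0.1052 0.3973; 0.0959 0.1022]
A−BK = [-1.0526 -1.8014; 1.5313 2.5381]
AᵀP(A−BK) = [2.5601 4.2574; 4.2574 7.5952]
P' = Q + AᵀP(A−BK) = [4.5601 3.2574; 3.2574 8.5952]
tr(P') = 13.1552


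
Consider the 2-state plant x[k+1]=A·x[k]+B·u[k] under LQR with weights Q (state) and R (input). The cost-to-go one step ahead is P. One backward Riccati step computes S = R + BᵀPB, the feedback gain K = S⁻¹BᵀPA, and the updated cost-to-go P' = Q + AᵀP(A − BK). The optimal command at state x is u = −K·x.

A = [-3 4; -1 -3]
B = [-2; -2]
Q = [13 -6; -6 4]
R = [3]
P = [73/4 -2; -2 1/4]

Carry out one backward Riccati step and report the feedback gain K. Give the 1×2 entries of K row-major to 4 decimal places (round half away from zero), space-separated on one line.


BᵀP = [-32.5000 3.5000]
S = R + BᵀPB = [3] + [58.0000] = [61.0000]
BᵀPA = [94.0000 -140.5000]
K = S⁻¹·BᵀPA = [1.5410 -2.3033]
A−BK = [0.0820 -0.6066; 2.0820 -7.6066]
AᵀP(A−BK) = [7.6475 -11.7418; -11.7418 18.6393]
P' = Q + AᵀP(A−BK) = [20.6475 -17.7418; -17.7418 22.6393]
tr(P') = 43.2869

1.5410 -2.3033


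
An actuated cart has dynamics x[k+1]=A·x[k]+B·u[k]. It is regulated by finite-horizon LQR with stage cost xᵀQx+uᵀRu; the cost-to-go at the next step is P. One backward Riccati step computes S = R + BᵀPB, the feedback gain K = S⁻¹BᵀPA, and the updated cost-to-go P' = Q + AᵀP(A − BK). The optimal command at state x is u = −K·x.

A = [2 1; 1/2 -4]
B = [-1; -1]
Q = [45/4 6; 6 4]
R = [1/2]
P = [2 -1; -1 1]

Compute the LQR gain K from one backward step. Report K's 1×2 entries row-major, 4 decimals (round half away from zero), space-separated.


-1.3333 -0.6667

BᵀP = [-1.0000 0.0000]
S = R + BᵀPB = [1/2] + [1.0000] = [1.5000]
BᵀPA = [-2.0000 -1.0000]
K = S⁻¹·BᵀPA = [-1.3333 -0.6667]
A−BK = [0.6667 0.3333; -0.8333 -4.6667]
AᵀP(A−BK) = [3.5833 8.1667; 8.1667 25.3333]
P' = Q + AᵀP(A−BK) = [14.8333 14.1667; 14.1667 29.3333]
tr(P') = 44.1667


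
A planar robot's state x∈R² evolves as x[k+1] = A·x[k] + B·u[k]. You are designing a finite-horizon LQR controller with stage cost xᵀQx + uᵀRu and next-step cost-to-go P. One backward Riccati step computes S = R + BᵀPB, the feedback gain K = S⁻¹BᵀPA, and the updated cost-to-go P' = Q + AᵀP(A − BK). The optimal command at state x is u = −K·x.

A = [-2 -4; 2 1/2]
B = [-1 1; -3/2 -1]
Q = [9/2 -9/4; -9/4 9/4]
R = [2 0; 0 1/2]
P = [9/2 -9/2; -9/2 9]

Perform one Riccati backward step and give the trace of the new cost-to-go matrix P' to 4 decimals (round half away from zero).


BᵀP = [2.2500 -9.0000; 9.0000 -13.5000]
S = R + BᵀPB = [2 0; 0 1/2] + [11.2500 11.2500; 11.2500 22.5000] = [13.2500 11.2500; 11.2500 23.0000]
BᵀPA = [-22.5000 -13.5000; -45.0000 -42.7500]
K = S⁻¹·BᵀPA = [-0.0631 0.9565; -1.9256 -2.3266]
A−BK = [-0.1375 -0.7169; -0.0203 -0.3918]
AᵀP(A−BK) = [1.9256 2.3266; 2.3266 5.7027]
P' = Q + AᵀP(A−BK) = [6.4256 0.0766; 0.0766 7.9527]
tr(P') = 14.3784

14.3784


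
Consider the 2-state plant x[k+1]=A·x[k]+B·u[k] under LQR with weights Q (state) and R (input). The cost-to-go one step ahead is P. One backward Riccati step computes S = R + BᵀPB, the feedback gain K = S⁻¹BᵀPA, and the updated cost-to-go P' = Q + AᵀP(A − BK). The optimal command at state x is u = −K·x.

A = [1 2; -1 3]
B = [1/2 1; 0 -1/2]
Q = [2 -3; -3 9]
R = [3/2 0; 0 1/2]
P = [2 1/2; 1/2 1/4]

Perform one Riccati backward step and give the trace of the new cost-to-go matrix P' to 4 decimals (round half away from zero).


BᵀP = [1.0000 0.2500; 1.7500 0.3750]
S = R + BᵀPB = [3/2 0; 0 1/2] + [0.5000 0.8750; 0.8750 1.5625] = [2.0000 0.8750; 0.8750 2.0625]
BᵀPA = [0.7500 2.7500; 1.3750 4.6250]
K = S⁻¹·BᵀPA = [0.1023 0.4837; 0.6233 2.0372]
A−BK = [0.3256 -0.2791; -0.6884 4.0186]
AᵀP(A−BK) = [0.3163 0.5860; 0.5860 5.4977]
P' = Q + AᵀP(A−BK) = [2.3163 -2.4140; -2.4140 14.4977]
tr(P') = 16.8140

16.8140


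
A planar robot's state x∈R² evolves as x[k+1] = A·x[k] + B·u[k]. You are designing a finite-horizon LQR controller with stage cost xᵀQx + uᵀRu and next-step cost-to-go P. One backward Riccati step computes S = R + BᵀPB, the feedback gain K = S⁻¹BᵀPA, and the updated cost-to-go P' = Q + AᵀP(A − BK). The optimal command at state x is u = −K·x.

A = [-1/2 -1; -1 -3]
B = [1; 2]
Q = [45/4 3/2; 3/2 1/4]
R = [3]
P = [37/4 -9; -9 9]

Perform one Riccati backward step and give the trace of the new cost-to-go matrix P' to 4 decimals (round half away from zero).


21.1276

BᵀP = [-8.7500 9.0000]
S = R + BᵀPB = [3] + [9.2500] = [12.2500]
BᵀPA = [-4.6250 -18.2500]
K = S⁻¹·BᵀPA = [-0.3776 -1.4898]
A−BK = [-0.1224 0.4898; -0.2449 -0.0204]
AᵀP(A−BK) = [0.5663 2.2347; 2.2347 9.0612]
P' = Q + AᵀP(A−BK) = [11.8163 3.7347; 3.7347 9.3112]
tr(P') = 21.1276


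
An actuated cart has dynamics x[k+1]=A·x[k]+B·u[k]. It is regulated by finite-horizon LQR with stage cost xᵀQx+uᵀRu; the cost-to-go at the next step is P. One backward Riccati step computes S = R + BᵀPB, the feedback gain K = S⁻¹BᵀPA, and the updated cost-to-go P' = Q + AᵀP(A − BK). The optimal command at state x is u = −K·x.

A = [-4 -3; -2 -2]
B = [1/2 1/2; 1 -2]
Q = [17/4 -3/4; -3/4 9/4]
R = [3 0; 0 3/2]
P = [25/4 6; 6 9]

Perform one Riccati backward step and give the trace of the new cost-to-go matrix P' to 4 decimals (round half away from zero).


BᵀP = [9.1250 12.0000; -8.8750 -15.0000]
S = R + BᵀPB = [3 0; 0 3/2] + [16.5625 -19.4375; -19.4375 25.5625] = [19.5625 -19.4375; -19.4375 27.0625]
BᵀPA = [-60.5000 -51.3750; 65.5000 56.6250]
K = S⁻¹·BᵀPA = [-2.4020 -1.9109; 0.6951 0.7199]
A−BK = [-3.1466 -2.4045; 1.7922 1.3506]
AᵀP(A−BK) = [41.1503 32.2375; 32.2375 25.3135]
P' = Q + AᵀP(A−BK) = [45.4003 31.4875; 31.4875 27.5635]
tr(P') = 72.9638

72.9638


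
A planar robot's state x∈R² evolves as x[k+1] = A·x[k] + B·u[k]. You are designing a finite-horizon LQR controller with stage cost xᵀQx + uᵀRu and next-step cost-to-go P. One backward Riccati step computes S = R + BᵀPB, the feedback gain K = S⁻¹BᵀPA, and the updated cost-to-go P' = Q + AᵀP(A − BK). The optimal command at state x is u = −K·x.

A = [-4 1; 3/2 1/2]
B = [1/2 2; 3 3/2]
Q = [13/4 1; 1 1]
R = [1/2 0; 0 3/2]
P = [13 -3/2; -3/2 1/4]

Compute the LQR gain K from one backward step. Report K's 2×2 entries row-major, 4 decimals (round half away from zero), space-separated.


BᵀP = [2.0000 0.0000; 23.7500 -2.6250]
S = R + BᵀPB = [1/2 0; 0 3/2] + [1.0000 4.0000; 4.0000 43.5625] = [1.5000 4.0000; 4.0000 45.0625]
BᵀPA = [-8.0000 2.0000; -98.9375 22.4375]
K = S⁻¹·BᵀPA = [0.6832 0.0073; -2.2562 0.4973]
A−BK = [0.1708 0.0018; 2.8346 -0.2677]
AᵀP(A−BK) = [8.8047 -1.8053; -1.8053 0.3904]
P' = Q + AᵀP(A−BK) = [12.0547 -0.8053; -0.8053 1.3904]
tr(P') = 13.4450

0.6832 0.0073 -2.2562 0.4973


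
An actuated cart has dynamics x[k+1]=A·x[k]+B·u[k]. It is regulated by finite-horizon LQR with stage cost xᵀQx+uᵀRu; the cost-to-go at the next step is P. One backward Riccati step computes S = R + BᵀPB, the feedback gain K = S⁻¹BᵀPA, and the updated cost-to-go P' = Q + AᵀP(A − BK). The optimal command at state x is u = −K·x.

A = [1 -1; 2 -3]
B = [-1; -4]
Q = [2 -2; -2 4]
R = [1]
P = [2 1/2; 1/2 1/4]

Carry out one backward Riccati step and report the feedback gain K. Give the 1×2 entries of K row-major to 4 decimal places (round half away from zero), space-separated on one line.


-0.6364 0.7727

BᵀP = [-4.0000 -1.5000]
S = R + BᵀPB = [1] + [10.0000] = [11.0000]
BᵀPA = [-7.0000 8.5000]
K = S⁻¹·BᵀPA = [-0.6364 0.7727]
A−BK = [0.3636 -0.2273; -0.5455 0.0909]
AᵀP(A−BK) = [0.5455 -0.5909; -0.5909 0.6818]
P' = Q + AᵀP(A−BK) = [2.5455 -2.5909; -2.5909 4.6818]
tr(P') = 7.2273


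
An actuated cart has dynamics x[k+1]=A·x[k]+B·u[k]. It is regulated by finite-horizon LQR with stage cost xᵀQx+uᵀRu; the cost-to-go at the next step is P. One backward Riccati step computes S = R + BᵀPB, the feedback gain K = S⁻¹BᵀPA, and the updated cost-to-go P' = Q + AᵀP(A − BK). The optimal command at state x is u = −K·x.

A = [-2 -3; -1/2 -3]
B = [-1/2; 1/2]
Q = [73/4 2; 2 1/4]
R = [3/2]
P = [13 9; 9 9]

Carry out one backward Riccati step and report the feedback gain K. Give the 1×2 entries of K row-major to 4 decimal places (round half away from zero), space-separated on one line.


BᵀP = [-2.0000 0.0000]
S = R + BᵀPB = [3/2] + [1.0000] = [2.5000]
BᵀPA = [4.0000 6.0000]
K = S⁻¹·BᵀPA = [1.6000 2.4000]
A−BK = [-1.2000 -1.8000; -1.3000 -4.2000]
AᵀP(A−BK) = [65.8500 149.4000; 149.4000 345.6000]
P' = Q + AᵀP(A−BK) = [84.1000 151.4000; 151.4000 345.8500]
tr(P') = 429.9500

1.6000 2.4000


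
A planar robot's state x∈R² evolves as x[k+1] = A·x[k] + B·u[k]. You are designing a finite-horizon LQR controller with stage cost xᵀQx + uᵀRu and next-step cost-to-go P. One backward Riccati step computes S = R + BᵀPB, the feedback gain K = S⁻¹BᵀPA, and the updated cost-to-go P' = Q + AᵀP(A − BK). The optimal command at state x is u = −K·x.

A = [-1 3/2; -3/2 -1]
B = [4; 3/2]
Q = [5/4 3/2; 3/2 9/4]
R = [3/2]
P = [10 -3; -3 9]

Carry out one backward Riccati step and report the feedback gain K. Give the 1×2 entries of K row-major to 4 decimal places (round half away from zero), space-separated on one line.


-0.2590 0.3551

BᵀP = [35.5000 1.5000]
S = R + BᵀPB = [3/2] + [144.2500] = [145.7500]
BᵀPA = [-37.7500 51.7500]
K = S⁻¹·BᵀPA = [-0.2590 0.3551]
A−BK = [0.0360 0.0798; -1.1115 -1.5326]
AᵀP(A−BK) = [11.4726 15.6535; 15.6535 22.1256]
P' = Q + AᵀP(A−BK) = [12.7226 17.1535; 17.1535 24.3756]
tr(P') = 37.0982


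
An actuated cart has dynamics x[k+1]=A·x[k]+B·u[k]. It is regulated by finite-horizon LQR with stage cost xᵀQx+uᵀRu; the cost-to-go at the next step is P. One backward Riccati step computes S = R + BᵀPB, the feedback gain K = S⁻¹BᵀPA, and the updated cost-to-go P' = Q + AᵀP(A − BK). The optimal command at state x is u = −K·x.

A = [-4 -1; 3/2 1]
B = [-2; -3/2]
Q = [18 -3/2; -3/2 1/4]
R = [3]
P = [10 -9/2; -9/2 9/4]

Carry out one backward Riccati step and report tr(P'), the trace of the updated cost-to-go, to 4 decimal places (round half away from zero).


BᵀP = [-13.2500 5.6250]
S = R + BᵀPB = [3] + [18.0625] = [21.0625]
BᵀPA = [61.4375 18.8750]
K = S⁻¹·BᵀPA = [2.9169 0.8961]
A−BK = [1.8338 0.7923; 5.8754 2.3442]
AᵀP(A−BK) = [39.8546 13.0682; 13.0682 4.3353]
P' = Q + AᵀP(A−BK) = [57.8546 11.5682; 11.5682 4.5853]
tr(P') = 62.4399

62.4399
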